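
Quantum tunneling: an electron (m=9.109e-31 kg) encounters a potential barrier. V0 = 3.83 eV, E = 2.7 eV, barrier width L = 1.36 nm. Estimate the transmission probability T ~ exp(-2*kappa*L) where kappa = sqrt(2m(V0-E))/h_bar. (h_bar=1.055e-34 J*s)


V0 - E = 1.13 eV = 1.8103e-19 J
kappa = sqrt(2 * m * (V0-E)) / h_bar
= sqrt(2 * 9.109e-31 * 1.8103e-19) / 1.055e-34
= 5.4434e+09 /m
2*kappa*L = 2 * 5.4434e+09 * 1.36e-9
= 14.806
T = exp(-14.806) = 3.714009e-07

3.714009e-07


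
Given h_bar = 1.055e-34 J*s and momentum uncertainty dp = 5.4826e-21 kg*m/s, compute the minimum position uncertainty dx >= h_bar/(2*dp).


dx = h_bar / (2 * dp)
= 1.055e-34 / (2 * 5.4826e-21)
= 1.055e-34 / 1.0965e-20
= 9.6213e-15 m

9.6213e-15


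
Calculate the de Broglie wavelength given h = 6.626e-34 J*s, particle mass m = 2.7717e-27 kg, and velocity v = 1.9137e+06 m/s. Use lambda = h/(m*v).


lambda = h / (m * v)
= 6.626e-34 / (2.7717e-27 * 1.9137e+06)
= 6.626e-34 / 5.3042e-21
= 1.2492e-13 m

1.2492e-13


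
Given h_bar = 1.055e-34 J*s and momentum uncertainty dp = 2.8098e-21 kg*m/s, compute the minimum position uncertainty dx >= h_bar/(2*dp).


dx = h_bar / (2 * dp)
= 1.055e-34 / (2 * 2.8098e-21)
= 1.055e-34 / 5.6196e-21
= 1.8774e-14 m

1.8774e-14


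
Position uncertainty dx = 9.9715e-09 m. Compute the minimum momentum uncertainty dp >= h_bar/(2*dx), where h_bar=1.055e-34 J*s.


dp = h_bar / (2 * dx)
= 1.055e-34 / (2 * 9.9715e-09)
= 1.055e-34 / 1.9943e-08
= 5.2901e-27 kg*m/s

5.2901e-27


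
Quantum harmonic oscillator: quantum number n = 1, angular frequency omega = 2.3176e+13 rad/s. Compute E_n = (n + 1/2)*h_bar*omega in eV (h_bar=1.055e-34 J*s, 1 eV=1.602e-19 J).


E = (n + 1/2) * h_bar * omega
= (1 + 0.5) * 1.055e-34 * 2.3176e+13
= 1.5 * 2.4451e-21
= 3.6676e-21 J
= 0.0229 eV

0.0229


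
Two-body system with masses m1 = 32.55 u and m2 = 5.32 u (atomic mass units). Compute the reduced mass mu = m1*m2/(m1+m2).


mu = m1 * m2 / (m1 + m2)
= 32.55 * 5.32 / (32.55 + 5.32)
= 173.166 / 37.87
= 4.5726 u

4.5726


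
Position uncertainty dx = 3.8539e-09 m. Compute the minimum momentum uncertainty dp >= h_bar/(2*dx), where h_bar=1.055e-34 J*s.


dp = h_bar / (2 * dx)
= 1.055e-34 / (2 * 3.8539e-09)
= 1.055e-34 / 7.7078e-09
= 1.3687e-26 kg*m/s

1.3687e-26


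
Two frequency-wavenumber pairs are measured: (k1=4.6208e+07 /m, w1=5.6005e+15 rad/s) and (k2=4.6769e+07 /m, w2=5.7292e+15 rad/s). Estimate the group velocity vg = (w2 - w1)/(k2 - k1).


vg = (w2 - w1) / (k2 - k1)
= (5.7292e+15 - 5.6005e+15) / (4.6769e+07 - 4.6208e+07)
= 1.2870e+14 / 5.6100e+05
= 2.2941e+08 m/s

2.2941e+08


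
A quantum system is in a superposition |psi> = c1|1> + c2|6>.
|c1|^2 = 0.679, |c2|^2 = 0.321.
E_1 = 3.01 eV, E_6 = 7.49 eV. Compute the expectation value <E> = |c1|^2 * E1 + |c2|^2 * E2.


<E> = |c1|^2 * E1 + |c2|^2 * E2
= 0.679 * 3.01 + 0.321 * 7.49
= 2.0438 + 2.4043
= 4.4481 eV

4.4481


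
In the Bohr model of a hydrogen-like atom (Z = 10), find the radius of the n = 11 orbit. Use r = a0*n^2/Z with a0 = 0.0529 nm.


r = a0 * n^2 / Z
= 0.0529 * 11^2 / 10
= 0.0529 * 121 / 10
= 0.6401 nm

0.6401


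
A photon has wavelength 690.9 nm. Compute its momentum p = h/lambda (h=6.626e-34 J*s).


p = h / lambda
= 6.626e-34 / (690.9e-9)
= 6.626e-34 / 6.9090e-07
= 9.5904e-28 kg*m/s

9.5904e-28


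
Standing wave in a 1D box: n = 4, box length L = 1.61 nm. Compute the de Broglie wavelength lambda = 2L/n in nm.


lambda = 2L / n
= 2 * 1.61 / 4
= 3.22 / 4
= 0.805 nm

0.805


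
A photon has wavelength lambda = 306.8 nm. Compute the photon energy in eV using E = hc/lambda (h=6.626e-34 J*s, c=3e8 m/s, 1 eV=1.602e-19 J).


E = hc / lambda
= (6.626e-34)(3e8) / (306.8e-9)
= 1.9878e-25 / 3.0680e-07
= 6.4791e-19 J
Converting to eV: 6.4791e-19 / 1.602e-19
= 4.0444 eV

4.0444


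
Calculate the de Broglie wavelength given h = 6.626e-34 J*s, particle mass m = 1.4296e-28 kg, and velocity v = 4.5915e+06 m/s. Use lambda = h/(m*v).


lambda = h / (m * v)
= 6.626e-34 / (1.4296e-28 * 4.5915e+06)
= 6.626e-34 / 6.5640e-22
= 1.0094e-12 m

1.0094e-12


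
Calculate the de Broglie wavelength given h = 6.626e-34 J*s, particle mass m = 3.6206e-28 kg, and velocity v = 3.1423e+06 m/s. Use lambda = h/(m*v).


lambda = h / (m * v)
= 6.626e-34 / (3.6206e-28 * 3.1423e+06)
= 6.626e-34 / 1.1377e-21
= 5.8240e-13 m

5.8240e-13


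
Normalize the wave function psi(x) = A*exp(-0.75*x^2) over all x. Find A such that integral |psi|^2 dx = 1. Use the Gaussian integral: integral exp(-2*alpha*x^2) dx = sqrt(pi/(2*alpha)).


integral |psi|^2 dx = A^2 * sqrt(pi/(2*alpha)) = 1
A^2 = sqrt(2*alpha/pi)
= sqrt(2 * 0.75 / pi)
= 0.690988
A = sqrt(0.690988)
= 0.8313

0.8313


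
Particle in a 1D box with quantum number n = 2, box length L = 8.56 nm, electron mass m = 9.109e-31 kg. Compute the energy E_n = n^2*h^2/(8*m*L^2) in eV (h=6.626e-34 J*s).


E = n^2 * h^2 / (8 * m * L^2)
= 2^2 * (6.626e-34)^2 / (8 * 9.109e-31 * (8.56e-9)^2)
= 4 * 4.3904e-67 / (8 * 9.109e-31 * 7.3274e-17)
= 3.2889e-21 J
= 0.0205 eV

0.0205


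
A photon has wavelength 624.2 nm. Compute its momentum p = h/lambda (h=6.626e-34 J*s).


p = h / lambda
= 6.626e-34 / (624.2e-9)
= 6.626e-34 / 6.2420e-07
= 1.0615e-27 kg*m/s

1.0615e-27


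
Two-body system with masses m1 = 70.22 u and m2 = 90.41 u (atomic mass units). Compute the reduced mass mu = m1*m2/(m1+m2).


mu = m1 * m2 / (m1 + m2)
= 70.22 * 90.41 / (70.22 + 90.41)
= 6348.5902 / 160.63
= 39.5231 u

39.5231


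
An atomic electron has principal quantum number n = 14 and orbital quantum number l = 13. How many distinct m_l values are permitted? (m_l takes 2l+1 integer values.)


m_l ranges from -l to +l in integer steps
So m_l goes from -13 to +13
Count = 2l + 1 = 2*13 + 1
= 27

27


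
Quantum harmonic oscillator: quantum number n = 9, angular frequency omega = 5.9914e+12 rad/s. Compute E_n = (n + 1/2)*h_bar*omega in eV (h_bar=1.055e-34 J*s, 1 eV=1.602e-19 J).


E = (n + 1/2) * h_bar * omega
= (9 + 0.5) * 1.055e-34 * 5.9914e+12
= 9.5 * 6.3209e-22
= 6.0049e-21 J
= 0.0375 eV

0.0375


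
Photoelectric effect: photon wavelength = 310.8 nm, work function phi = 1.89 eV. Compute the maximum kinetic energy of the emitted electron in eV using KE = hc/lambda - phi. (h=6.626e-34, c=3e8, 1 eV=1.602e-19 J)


E_photon = hc / lambda
= (6.626e-34)(3e8) / (310.8e-9)
= 6.3958e-19 J
= 3.9924 eV
KE = E_photon - phi
= 3.9924 - 1.89
= 2.1024 eV

2.1024


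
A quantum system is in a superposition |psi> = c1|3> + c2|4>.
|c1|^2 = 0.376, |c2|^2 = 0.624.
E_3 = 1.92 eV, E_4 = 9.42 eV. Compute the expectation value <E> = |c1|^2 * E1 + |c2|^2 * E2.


<E> = |c1|^2 * E1 + |c2|^2 * E2
= 0.376 * 1.92 + 0.624 * 9.42
= 0.7219 + 5.8781
= 6.6 eV

6.6


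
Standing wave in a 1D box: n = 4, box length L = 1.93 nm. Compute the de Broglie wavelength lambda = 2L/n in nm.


lambda = 2L / n
= 2 * 1.93 / 4
= 3.86 / 4
= 0.965 nm

0.965


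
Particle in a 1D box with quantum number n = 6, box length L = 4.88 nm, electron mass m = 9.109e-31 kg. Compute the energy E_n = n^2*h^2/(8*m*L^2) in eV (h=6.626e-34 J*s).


E = n^2 * h^2 / (8 * m * L^2)
= 6^2 * (6.626e-34)^2 / (8 * 9.109e-31 * (4.88e-9)^2)
= 36 * 4.3904e-67 / (8 * 9.109e-31 * 2.3814e-17)
= 9.1076e-20 J
= 0.5685 eV

0.5685


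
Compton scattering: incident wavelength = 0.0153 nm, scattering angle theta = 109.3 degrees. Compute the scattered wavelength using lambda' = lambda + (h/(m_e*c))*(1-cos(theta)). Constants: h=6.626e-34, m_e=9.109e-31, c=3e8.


Compton wavelength: h/(m_e*c) = 2.4247e-12 m
d_lambda = 2.4247e-12 * (1 - cos(109.3 deg))
= 2.4247e-12 * 1.330514
= 3.2261e-12 m = 0.003226 nm
lambda' = 0.0153 + 0.003226
= 0.018526 nm

0.018526


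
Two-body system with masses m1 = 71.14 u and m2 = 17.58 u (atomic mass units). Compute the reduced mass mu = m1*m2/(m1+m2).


mu = m1 * m2 / (m1 + m2)
= 71.14 * 17.58 / (71.14 + 17.58)
= 1250.6412 / 88.72
= 14.0965 u

14.0965


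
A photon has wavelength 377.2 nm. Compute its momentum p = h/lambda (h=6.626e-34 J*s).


p = h / lambda
= 6.626e-34 / (377.2e-9)
= 6.626e-34 / 3.7720e-07
= 1.7566e-27 kg*m/s

1.7566e-27


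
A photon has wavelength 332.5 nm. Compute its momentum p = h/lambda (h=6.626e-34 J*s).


p = h / lambda
= 6.626e-34 / (332.5e-9)
= 6.626e-34 / 3.3250e-07
= 1.9928e-27 kg*m/s

1.9928e-27


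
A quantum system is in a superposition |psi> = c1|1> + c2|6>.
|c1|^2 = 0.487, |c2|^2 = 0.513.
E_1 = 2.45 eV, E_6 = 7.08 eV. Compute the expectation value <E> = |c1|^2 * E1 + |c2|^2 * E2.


<E> = |c1|^2 * E1 + |c2|^2 * E2
= 0.487 * 2.45 + 0.513 * 7.08
= 1.1932 + 3.632
= 4.8252 eV

4.8252


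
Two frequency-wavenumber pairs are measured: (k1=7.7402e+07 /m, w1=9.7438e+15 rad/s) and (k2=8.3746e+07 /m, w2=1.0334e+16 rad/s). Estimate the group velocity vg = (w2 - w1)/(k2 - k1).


vg = (w2 - w1) / (k2 - k1)
= (1.0334e+16 - 9.7438e+15) / (8.3746e+07 - 7.7402e+07)
= 5.9020e+14 / 6.3440e+06
= 9.3033e+07 m/s

9.3033e+07


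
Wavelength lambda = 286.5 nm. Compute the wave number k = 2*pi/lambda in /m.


k = 2 * pi / lambda
= 6.2832 / (286.5e-9)
= 6.2832 / 2.8650e-07
= 2.1931e+07 /m

2.1931e+07


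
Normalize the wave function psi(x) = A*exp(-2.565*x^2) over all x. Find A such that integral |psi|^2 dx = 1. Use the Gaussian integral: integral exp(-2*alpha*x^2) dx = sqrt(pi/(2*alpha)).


integral |psi|^2 dx = A^2 * sqrt(pi/(2*alpha)) = 1
A^2 = sqrt(2*alpha/pi)
= sqrt(2 * 2.565 / pi)
= 1.277861
A = sqrt(1.277861)
= 1.1304

1.1304


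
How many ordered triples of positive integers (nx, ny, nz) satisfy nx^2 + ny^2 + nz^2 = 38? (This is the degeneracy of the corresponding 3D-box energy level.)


Enumerate all (nx, ny, nz) with nx^2 + ny^2 + nz^2 = 38:
(1,1,6)
(1,6,1)
(2,3,5)
(2,5,3)
(3,2,5)
(3,5,2)
(5,2,3)
(5,3,2)
(6,1,1)
Total degeneracy = 9

9


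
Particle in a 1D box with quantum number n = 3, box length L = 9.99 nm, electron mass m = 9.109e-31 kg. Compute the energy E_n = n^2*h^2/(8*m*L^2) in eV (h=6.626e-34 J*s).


E = n^2 * h^2 / (8 * m * L^2)
= 3^2 * (6.626e-34)^2 / (8 * 9.109e-31 * (9.99e-9)^2)
= 9 * 4.3904e-67 / (8 * 9.109e-31 * 9.9800e-17)
= 5.4332e-21 J
= 0.0339 eV

0.0339


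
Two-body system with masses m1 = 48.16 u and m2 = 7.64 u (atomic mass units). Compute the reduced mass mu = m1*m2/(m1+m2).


mu = m1 * m2 / (m1 + m2)
= 48.16 * 7.64 / (48.16 + 7.64)
= 367.9424 / 55.8
= 6.5939 u

6.5939


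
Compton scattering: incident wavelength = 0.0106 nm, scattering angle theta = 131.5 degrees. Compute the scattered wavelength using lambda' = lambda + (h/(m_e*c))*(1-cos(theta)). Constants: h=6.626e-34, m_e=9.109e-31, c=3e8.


Compton wavelength: h/(m_e*c) = 2.4247e-12 m
d_lambda = 2.4247e-12 * (1 - cos(131.5 deg))
= 2.4247e-12 * 1.66262
= 4.0314e-12 m = 0.004031 nm
lambda' = 0.0106 + 0.004031
= 0.014631 nm

0.014631


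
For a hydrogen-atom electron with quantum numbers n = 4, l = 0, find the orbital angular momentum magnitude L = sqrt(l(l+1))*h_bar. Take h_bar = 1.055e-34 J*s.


L = sqrt(l*(l+1)) * h_bar
= sqrt(0 * 1) * 1.055e-34
= sqrt(0) * 1.055e-34
= 0.0 * 1.055e-34
= 0.0000e+00 J*s

0.0000e+00


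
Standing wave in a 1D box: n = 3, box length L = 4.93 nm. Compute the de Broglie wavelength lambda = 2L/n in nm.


lambda = 2L / n
= 2 * 4.93 / 3
= 9.86 / 3
= 3.2867 nm

3.2867


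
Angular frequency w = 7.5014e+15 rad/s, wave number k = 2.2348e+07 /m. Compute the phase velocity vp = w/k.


vp = w / k
= 7.5014e+15 / 2.2348e+07
= 3.3566e+08 m/s

3.3566e+08


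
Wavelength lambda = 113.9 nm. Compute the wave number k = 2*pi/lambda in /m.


k = 2 * pi / lambda
= 6.2832 / (113.9e-9)
= 6.2832 / 1.1390e-07
= 5.5164e+07 /m

5.5164e+07


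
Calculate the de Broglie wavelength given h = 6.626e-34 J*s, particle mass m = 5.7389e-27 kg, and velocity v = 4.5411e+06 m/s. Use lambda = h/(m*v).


lambda = h / (m * v)
= 6.626e-34 / (5.7389e-27 * 4.5411e+06)
= 6.626e-34 / 2.6061e-20
= 2.5425e-14 m

2.5425e-14


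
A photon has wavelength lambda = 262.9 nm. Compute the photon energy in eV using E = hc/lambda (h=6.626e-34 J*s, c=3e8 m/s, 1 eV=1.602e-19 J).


E = hc / lambda
= (6.626e-34)(3e8) / (262.9e-9)
= 1.9878e-25 / 2.6290e-07
= 7.5610e-19 J
Converting to eV: 7.5610e-19 / 1.602e-19
= 4.7198 eV

4.7198


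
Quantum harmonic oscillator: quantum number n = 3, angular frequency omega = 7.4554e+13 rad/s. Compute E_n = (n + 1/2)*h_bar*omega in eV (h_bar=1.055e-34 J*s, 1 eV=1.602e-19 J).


E = (n + 1/2) * h_bar * omega
= (3 + 0.5) * 1.055e-34 * 7.4554e+13
= 3.5 * 7.8654e-21
= 2.7529e-20 J
= 0.1718 eV

0.1718


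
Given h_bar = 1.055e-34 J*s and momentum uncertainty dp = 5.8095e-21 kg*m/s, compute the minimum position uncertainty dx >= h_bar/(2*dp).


dx = h_bar / (2 * dp)
= 1.055e-34 / (2 * 5.8095e-21)
= 1.055e-34 / 1.1619e-20
= 9.0800e-15 m

9.0800e-15


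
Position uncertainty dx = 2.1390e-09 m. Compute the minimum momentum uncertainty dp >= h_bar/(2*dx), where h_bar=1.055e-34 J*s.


dp = h_bar / (2 * dx)
= 1.055e-34 / (2 * 2.1390e-09)
= 1.055e-34 / 4.2780e-09
= 2.4661e-26 kg*m/s

2.4661e-26


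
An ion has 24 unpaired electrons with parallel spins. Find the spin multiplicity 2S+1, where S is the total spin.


Total spin S = N * (1/2) = 24 * 0.5 = 12.0
Spin multiplicity = 2S + 1
= 2 * 12.0 + 1
= 25

25


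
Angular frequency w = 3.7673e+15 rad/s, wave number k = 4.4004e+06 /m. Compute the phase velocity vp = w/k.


vp = w / k
= 3.7673e+15 / 4.4004e+06
= 8.5613e+08 m/s

8.5613e+08


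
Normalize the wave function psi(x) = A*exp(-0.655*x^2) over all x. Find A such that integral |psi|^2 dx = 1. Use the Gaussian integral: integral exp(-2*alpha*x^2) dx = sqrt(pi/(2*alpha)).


integral |psi|^2 dx = A^2 * sqrt(pi/(2*alpha)) = 1
A^2 = sqrt(2*alpha/pi)
= sqrt(2 * 0.655 / pi)
= 0.645744
A = sqrt(0.645744)
= 0.8036

0.8036


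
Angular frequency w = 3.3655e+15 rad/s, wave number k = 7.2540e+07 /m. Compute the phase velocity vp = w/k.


vp = w / k
= 3.3655e+15 / 7.2540e+07
= 4.6395e+07 m/s

4.6395e+07


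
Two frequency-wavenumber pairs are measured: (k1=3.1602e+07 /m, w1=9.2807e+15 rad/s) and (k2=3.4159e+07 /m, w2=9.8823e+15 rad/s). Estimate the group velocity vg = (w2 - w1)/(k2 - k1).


vg = (w2 - w1) / (k2 - k1)
= (9.8823e+15 - 9.2807e+15) / (3.4159e+07 - 3.1602e+07)
= 6.0160e+14 / 2.5570e+06
= 2.3528e+08 m/s

2.3528e+08


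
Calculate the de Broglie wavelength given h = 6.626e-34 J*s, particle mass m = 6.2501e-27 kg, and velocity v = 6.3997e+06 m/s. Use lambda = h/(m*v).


lambda = h / (m * v)
= 6.626e-34 / (6.2501e-27 * 6.3997e+06)
= 6.626e-34 / 3.9999e-20
= 1.6566e-14 m

1.6566e-14


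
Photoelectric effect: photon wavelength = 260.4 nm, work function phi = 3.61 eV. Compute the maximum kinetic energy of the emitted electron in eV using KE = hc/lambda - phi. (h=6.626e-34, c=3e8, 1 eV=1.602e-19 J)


E_photon = hc / lambda
= (6.626e-34)(3e8) / (260.4e-9)
= 7.6336e-19 J
= 4.7651 eV
KE = E_photon - phi
= 4.7651 - 3.61
= 1.1551 eV

1.1551


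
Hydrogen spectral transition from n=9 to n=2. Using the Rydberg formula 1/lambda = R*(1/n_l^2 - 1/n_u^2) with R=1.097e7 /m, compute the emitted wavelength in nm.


1/lambda = R * (1/n_l^2 - 1/n_u^2)
= 1.097e7 * (1/2^2 - 1/9^2)
= 1.097e7 * (0.25 - 0.012346)
= 1.097e7 * 0.237654
= 2.6071e+06 /m
lambda = 1 / 2.6071e+06 = 383.5727 nm

383.5727


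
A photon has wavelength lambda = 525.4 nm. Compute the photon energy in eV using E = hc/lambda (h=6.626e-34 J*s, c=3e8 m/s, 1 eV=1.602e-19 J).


E = hc / lambda
= (6.626e-34)(3e8) / (525.4e-9)
= 1.9878e-25 / 5.2540e-07
= 3.7834e-19 J
Converting to eV: 3.7834e-19 / 1.602e-19
= 2.3617 eV

2.3617


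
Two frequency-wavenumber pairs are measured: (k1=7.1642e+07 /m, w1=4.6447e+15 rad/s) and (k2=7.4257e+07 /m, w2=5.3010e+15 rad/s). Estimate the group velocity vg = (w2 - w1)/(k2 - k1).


vg = (w2 - w1) / (k2 - k1)
= (5.3010e+15 - 4.6447e+15) / (7.4257e+07 - 7.1642e+07)
= 6.5630e+14 / 2.6150e+06
= 2.5098e+08 m/s

2.5098e+08


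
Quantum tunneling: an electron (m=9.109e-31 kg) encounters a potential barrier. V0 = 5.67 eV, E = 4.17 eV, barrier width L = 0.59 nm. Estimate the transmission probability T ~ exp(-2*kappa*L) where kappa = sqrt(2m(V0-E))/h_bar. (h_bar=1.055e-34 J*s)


V0 - E = 1.5 eV = 2.4030e-19 J
kappa = sqrt(2 * m * (V0-E)) / h_bar
= sqrt(2 * 9.109e-31 * 2.4030e-19) / 1.055e-34
= 6.2715e+09 /m
2*kappa*L = 2 * 6.2715e+09 * 0.59e-9
= 7.4004
T = exp(-7.4004) = 6.109918e-04

6.109918e-04


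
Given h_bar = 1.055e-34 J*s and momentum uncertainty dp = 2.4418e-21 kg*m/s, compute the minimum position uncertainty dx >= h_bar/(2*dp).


dx = h_bar / (2 * dp)
= 1.055e-34 / (2 * 2.4418e-21)
= 1.055e-34 / 4.8836e-21
= 2.1603e-14 m

2.1603e-14


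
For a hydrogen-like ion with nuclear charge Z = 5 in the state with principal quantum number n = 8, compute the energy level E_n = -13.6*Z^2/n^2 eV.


E_n = -13.6 * Z^2 / n^2
= -13.6 * 5^2 / 8^2
= -13.6 * 25 / 64
= -5.3125 eV

-5.3125


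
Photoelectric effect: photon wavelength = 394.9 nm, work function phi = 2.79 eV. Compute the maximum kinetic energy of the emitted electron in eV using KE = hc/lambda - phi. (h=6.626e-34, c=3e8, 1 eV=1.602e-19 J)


E_photon = hc / lambda
= (6.626e-34)(3e8) / (394.9e-9)
= 5.0337e-19 J
= 3.1421 eV
KE = E_photon - phi
= 3.1421 - 2.79
= 0.3521 eV

0.3521


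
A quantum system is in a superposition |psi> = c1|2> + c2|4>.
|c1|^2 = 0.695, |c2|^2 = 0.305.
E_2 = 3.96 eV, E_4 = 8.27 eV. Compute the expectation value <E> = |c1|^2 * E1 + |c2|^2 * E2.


<E> = |c1|^2 * E1 + |c2|^2 * E2
= 0.695 * 3.96 + 0.305 * 8.27
= 2.7522 + 2.5223
= 5.2745 eV

5.2745


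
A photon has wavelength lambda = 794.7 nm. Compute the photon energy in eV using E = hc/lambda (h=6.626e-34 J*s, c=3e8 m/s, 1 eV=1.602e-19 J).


E = hc / lambda
= (6.626e-34)(3e8) / (794.7e-9)
= 1.9878e-25 / 7.9470e-07
= 2.5013e-19 J
Converting to eV: 2.5013e-19 / 1.602e-19
= 1.5614 eV

1.5614


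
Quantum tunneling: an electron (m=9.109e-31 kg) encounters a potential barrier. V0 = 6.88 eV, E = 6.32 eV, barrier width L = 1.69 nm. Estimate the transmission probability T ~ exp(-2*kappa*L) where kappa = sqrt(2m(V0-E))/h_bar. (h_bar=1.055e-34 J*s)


V0 - E = 0.56 eV = 8.9712e-20 J
kappa = sqrt(2 * m * (V0-E)) / h_bar
= sqrt(2 * 9.109e-31 * 8.9712e-20) / 1.055e-34
= 3.8320e+09 /m
2*kappa*L = 2 * 3.8320e+09 * 1.69e-9
= 12.9521
T = exp(-12.9521) = 2.371257e-06

2.371257e-06


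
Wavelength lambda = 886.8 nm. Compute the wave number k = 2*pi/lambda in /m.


k = 2 * pi / lambda
= 6.2832 / (886.8e-9)
= 6.2832 / 8.8680e-07
= 7.0852e+06 /m

7.0852e+06


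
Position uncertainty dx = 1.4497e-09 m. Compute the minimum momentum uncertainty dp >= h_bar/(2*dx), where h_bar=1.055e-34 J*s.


dp = h_bar / (2 * dx)
= 1.055e-34 / (2 * 1.4497e-09)
= 1.055e-34 / 2.8994e-09
= 3.6387e-26 kg*m/s

3.6387e-26


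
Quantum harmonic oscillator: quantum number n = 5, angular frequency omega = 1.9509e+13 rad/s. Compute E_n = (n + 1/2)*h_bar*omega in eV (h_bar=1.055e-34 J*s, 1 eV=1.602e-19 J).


E = (n + 1/2) * h_bar * omega
= (5 + 0.5) * 1.055e-34 * 1.9509e+13
= 5.5 * 2.0582e-21
= 1.1320e-20 J
= 0.0707 eV

0.0707


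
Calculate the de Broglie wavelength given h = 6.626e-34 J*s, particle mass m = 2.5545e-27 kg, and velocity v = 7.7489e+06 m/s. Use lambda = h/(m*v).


lambda = h / (m * v)
= 6.626e-34 / (2.5545e-27 * 7.7489e+06)
= 6.626e-34 / 1.9795e-20
= 3.3474e-14 m

3.3474e-14


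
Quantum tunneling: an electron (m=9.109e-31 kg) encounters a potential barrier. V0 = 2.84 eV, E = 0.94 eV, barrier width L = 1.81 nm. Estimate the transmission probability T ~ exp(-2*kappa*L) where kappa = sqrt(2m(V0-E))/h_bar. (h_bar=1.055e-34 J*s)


V0 - E = 1.9 eV = 3.0438e-19 J
kappa = sqrt(2 * m * (V0-E)) / h_bar
= sqrt(2 * 9.109e-31 * 3.0438e-19) / 1.055e-34
= 7.0584e+09 /m
2*kappa*L = 2 * 7.0584e+09 * 1.81e-9
= 25.5514
T = exp(-25.5514) = 8.001524e-12

8.001524e-12


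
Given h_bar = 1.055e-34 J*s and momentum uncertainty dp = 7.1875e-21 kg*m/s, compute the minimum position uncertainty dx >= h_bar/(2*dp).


dx = h_bar / (2 * dp)
= 1.055e-34 / (2 * 7.1875e-21)
= 1.055e-34 / 1.4375e-20
= 7.3391e-15 m

7.3391e-15


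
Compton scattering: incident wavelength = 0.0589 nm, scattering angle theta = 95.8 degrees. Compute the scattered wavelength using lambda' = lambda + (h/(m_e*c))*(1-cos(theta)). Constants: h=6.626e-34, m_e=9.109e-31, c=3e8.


Compton wavelength: h/(m_e*c) = 2.4247e-12 m
d_lambda = 2.4247e-12 * (1 - cos(95.8 deg))
= 2.4247e-12 * 1.101056
= 2.6697e-12 m = 0.00267 nm
lambda' = 0.0589 + 0.00267
= 0.06157 nm

0.06157


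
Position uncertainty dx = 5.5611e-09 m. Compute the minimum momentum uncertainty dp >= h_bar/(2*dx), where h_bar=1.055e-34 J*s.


dp = h_bar / (2 * dx)
= 1.055e-34 / (2 * 5.5611e-09)
= 1.055e-34 / 1.1122e-08
= 9.4855e-27 kg*m/s

9.4855e-27


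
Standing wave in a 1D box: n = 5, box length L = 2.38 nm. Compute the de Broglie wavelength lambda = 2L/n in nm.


lambda = 2L / n
= 2 * 2.38 / 5
= 4.76 / 5
= 0.952 nm

0.952


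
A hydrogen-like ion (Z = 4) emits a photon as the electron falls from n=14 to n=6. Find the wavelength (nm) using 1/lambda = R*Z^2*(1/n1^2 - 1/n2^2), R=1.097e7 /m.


1/lambda = R * Z^2 * (1/n1^2 - 1/n2^2)
= 1.097e7 * 4^2 * (1/6^2 - 1/14^2)
= 1.097e7 * 16 * (0.027778 - 0.005102)
= 3.9800e+06 /m
lambda = 1 / 3.9800e+06
= 251.2534 nm

251.2534


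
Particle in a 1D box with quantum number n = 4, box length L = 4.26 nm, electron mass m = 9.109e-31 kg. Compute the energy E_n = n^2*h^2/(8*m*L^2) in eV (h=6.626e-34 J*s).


E = n^2 * h^2 / (8 * m * L^2)
= 4^2 * (6.626e-34)^2 / (8 * 9.109e-31 * (4.26e-9)^2)
= 16 * 4.3904e-67 / (8 * 9.109e-31 * 1.8148e-17)
= 5.3118e-20 J
= 0.3316 eV

0.3316


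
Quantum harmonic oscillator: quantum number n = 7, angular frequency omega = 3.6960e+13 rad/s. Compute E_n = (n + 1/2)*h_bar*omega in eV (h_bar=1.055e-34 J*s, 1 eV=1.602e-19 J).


E = (n + 1/2) * h_bar * omega
= (7 + 0.5) * 1.055e-34 * 3.6960e+13
= 7.5 * 3.8993e-21
= 2.9245e-20 J
= 0.1826 eV

0.1826


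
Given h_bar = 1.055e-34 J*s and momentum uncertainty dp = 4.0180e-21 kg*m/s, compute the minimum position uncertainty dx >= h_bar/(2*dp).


dx = h_bar / (2 * dp)
= 1.055e-34 / (2 * 4.0180e-21)
= 1.055e-34 / 8.0360e-21
= 1.3128e-14 m

1.3128e-14


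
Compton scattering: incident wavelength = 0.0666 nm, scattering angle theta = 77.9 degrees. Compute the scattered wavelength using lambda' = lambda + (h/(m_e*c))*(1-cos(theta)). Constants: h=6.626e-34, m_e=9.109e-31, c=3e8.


Compton wavelength: h/(m_e*c) = 2.4247e-12 m
d_lambda = 2.4247e-12 * (1 - cos(77.9 deg))
= 2.4247e-12 * 0.790381
= 1.9164e-12 m = 0.001916 nm
lambda' = 0.0666 + 0.001916
= 0.068516 nm

0.068516


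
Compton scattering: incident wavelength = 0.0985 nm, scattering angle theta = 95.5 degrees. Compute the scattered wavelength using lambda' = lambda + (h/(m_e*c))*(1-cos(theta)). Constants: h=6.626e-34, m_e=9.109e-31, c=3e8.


Compton wavelength: h/(m_e*c) = 2.4247e-12 m
d_lambda = 2.4247e-12 * (1 - cos(95.5 deg))
= 2.4247e-12 * 1.095846
= 2.6571e-12 m = 0.002657 nm
lambda' = 0.0985 + 0.002657
= 0.101157 nm

0.101157


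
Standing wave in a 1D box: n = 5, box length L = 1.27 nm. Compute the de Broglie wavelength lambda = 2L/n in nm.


lambda = 2L / n
= 2 * 1.27 / 5
= 2.54 / 5
= 0.508 nm

0.508


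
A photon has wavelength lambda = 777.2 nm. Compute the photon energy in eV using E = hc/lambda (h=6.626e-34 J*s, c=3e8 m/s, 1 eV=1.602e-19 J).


E = hc / lambda
= (6.626e-34)(3e8) / (777.2e-9)
= 1.9878e-25 / 7.7720e-07
= 2.5576e-19 J
Converting to eV: 2.5576e-19 / 1.602e-19
= 1.5965 eV

1.5965


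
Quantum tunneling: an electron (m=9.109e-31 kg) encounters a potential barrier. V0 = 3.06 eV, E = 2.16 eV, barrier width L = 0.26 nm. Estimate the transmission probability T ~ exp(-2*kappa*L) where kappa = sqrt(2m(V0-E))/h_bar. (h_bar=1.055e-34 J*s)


V0 - E = 0.9 eV = 1.4418e-19 J
kappa = sqrt(2 * m * (V0-E)) / h_bar
= sqrt(2 * 9.109e-31 * 1.4418e-19) / 1.055e-34
= 4.8579e+09 /m
2*kappa*L = 2 * 4.8579e+09 * 0.26e-9
= 2.5261
T = exp(-2.5261) = 7.996881e-02

7.996881e-02


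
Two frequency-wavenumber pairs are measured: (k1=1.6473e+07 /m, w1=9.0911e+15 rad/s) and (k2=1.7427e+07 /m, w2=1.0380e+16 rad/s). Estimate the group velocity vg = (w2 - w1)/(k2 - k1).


vg = (w2 - w1) / (k2 - k1)
= (1.0380e+16 - 9.0911e+15) / (1.7427e+07 - 1.6473e+07)
= 1.2889e+15 / 9.5400e+05
= 1.3510e+09 m/s

1.3510e+09


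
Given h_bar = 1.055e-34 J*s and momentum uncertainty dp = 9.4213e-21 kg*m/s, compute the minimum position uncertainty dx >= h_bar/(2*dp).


dx = h_bar / (2 * dp)
= 1.055e-34 / (2 * 9.4213e-21)
= 1.055e-34 / 1.8843e-20
= 5.5990e-15 m

5.5990e-15


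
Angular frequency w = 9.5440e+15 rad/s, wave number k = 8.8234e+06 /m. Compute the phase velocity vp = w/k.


vp = w / k
= 9.5440e+15 / 8.8234e+06
= 1.0817e+09 m/s

1.0817e+09


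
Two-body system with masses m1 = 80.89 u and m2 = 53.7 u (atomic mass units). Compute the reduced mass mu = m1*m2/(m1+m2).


mu = m1 * m2 / (m1 + m2)
= 80.89 * 53.7 / (80.89 + 53.7)
= 4343.793 / 134.59
= 32.2743 u

32.2743


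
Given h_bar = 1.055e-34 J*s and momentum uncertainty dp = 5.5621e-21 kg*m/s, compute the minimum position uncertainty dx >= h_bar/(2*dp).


dx = h_bar / (2 * dp)
= 1.055e-34 / (2 * 5.5621e-21)
= 1.055e-34 / 1.1124e-20
= 9.4838e-15 m

9.4838e-15


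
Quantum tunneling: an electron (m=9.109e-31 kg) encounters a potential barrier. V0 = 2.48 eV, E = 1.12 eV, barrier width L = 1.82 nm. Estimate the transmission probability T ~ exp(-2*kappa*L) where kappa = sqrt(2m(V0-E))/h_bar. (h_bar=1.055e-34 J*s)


V0 - E = 1.36 eV = 2.1787e-19 J
kappa = sqrt(2 * m * (V0-E)) / h_bar
= sqrt(2 * 9.109e-31 * 2.1787e-19) / 1.055e-34
= 5.9717e+09 /m
2*kappa*L = 2 * 5.9717e+09 * 1.82e-9
= 21.737
T = exp(-21.737) = 3.628546e-10

3.628546e-10


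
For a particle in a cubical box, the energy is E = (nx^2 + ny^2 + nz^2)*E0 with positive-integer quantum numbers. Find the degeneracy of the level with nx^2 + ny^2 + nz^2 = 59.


Enumerate all (nx, ny, nz) with nx^2 + ny^2 + nz^2 = 59:
(1,3,7)
(1,7,3)
(3,1,7)
(3,5,5)
(3,7,1)
(5,3,5)
(5,5,3)
(7,1,3)
(7,3,1)
Total degeneracy = 9

9


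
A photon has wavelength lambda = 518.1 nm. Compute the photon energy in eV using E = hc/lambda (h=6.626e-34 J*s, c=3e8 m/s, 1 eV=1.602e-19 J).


E = hc / lambda
= (6.626e-34)(3e8) / (518.1e-9)
= 1.9878e-25 / 5.1810e-07
= 3.8367e-19 J
Converting to eV: 3.8367e-19 / 1.602e-19
= 2.395 eV

2.395


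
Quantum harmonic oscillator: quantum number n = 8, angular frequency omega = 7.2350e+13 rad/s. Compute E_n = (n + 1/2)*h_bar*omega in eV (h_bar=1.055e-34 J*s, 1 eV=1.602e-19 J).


E = (n + 1/2) * h_bar * omega
= (8 + 0.5) * 1.055e-34 * 7.2350e+13
= 8.5 * 7.6329e-21
= 6.4880e-20 J
= 0.405 eV

0.405


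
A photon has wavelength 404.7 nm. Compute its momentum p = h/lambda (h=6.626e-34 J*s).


p = h / lambda
= 6.626e-34 / (404.7e-9)
= 6.626e-34 / 4.0470e-07
= 1.6373e-27 kg*m/s

1.6373e-27


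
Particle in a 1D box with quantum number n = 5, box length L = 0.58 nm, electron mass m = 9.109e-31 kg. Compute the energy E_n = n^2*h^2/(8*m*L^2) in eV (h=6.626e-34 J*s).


E = n^2 * h^2 / (8 * m * L^2)
= 5^2 * (6.626e-34)^2 / (8 * 9.109e-31 * (0.58e-9)^2)
= 25 * 4.3904e-67 / (8 * 9.109e-31 * 3.3640e-19)
= 4.4774e-18 J
= 27.9488 eV

27.9488


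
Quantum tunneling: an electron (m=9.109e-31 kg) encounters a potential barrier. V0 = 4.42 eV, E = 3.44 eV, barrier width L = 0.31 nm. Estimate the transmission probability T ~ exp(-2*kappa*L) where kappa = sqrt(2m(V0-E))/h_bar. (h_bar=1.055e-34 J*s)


V0 - E = 0.98 eV = 1.5700e-19 J
kappa = sqrt(2 * m * (V0-E)) / h_bar
= sqrt(2 * 9.109e-31 * 1.5700e-19) / 1.055e-34
= 5.0692e+09 /m
2*kappa*L = 2 * 5.0692e+09 * 0.31e-9
= 3.1429
T = exp(-3.1429) = 4.315643e-02

4.315643e-02


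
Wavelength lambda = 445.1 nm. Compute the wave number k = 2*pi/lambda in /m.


k = 2 * pi / lambda
= 6.2832 / (445.1e-9)
= 6.2832 / 4.4510e-07
= 1.4116e+07 /m

1.4116e+07


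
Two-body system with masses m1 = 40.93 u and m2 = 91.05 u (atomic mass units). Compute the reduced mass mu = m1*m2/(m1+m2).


mu = m1 * m2 / (m1 + m2)
= 40.93 * 91.05 / (40.93 + 91.05)
= 3726.6765 / 131.98
= 28.2367 u

28.2367


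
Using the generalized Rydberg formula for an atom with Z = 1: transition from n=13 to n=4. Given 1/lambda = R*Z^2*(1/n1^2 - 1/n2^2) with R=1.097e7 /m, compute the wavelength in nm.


1/lambda = R * Z^2 * (1/n1^2 - 1/n2^2)
= 1.097e7 * 1^2 * (1/4^2 - 1/13^2)
= 1.097e7 * 1 * (0.0625 - 0.005917)
= 6.2071e+05 /m
lambda = 1 / 6.2071e+05
= 1611.0486 nm

1611.0486


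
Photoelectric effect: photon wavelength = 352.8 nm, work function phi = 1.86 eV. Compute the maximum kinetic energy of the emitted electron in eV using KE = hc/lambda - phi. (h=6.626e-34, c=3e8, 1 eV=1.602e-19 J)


E_photon = hc / lambda
= (6.626e-34)(3e8) / (352.8e-9)
= 5.6344e-19 J
= 3.5171 eV
KE = E_photon - phi
= 3.5171 - 1.86
= 1.6571 eV

1.6571


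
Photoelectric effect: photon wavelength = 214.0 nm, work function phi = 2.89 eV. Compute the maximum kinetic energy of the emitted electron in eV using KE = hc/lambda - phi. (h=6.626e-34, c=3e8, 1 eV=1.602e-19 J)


E_photon = hc / lambda
= (6.626e-34)(3e8) / (214.0e-9)
= 9.2888e-19 J
= 5.7982 eV
KE = E_photon - phi
= 5.7982 - 2.89
= 2.9082 eV

2.9082


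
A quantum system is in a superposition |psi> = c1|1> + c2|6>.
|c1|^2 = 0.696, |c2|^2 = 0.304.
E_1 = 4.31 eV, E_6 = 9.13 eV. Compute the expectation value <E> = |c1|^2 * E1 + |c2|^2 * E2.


<E> = |c1|^2 * E1 + |c2|^2 * E2
= 0.696 * 4.31 + 0.304 * 9.13
= 2.9998 + 2.7755
= 5.7753 eV

5.7753


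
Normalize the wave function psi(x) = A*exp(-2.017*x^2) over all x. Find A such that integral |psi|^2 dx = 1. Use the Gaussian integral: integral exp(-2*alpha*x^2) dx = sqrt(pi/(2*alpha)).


integral |psi|^2 dx = A^2 * sqrt(pi/(2*alpha)) = 1
A^2 = sqrt(2*alpha/pi)
= sqrt(2 * 2.017 / pi)
= 1.133165
A = sqrt(1.133165)
= 1.0645

1.0645


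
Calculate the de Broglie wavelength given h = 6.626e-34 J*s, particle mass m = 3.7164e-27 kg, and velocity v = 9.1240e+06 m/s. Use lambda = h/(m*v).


lambda = h / (m * v)
= 6.626e-34 / (3.7164e-27 * 9.1240e+06)
= 6.626e-34 / 3.3908e-20
= 1.9541e-14 m

1.9541e-14


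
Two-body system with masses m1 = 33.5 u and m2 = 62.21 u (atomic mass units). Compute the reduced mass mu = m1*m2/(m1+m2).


mu = m1 * m2 / (m1 + m2)
= 33.5 * 62.21 / (33.5 + 62.21)
= 2084.035 / 95.71
= 21.7745 u

21.7745


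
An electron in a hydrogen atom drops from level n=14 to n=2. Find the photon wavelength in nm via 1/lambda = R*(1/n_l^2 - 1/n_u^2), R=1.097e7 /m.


1/lambda = R * (1/n_l^2 - 1/n_u^2)
= 1.097e7 * (1/2^2 - 1/14^2)
= 1.097e7 * (0.25 - 0.005102)
= 1.097e7 * 0.244898
= 2.6865e+06 /m
lambda = 1 / 2.6865e+06 = 372.2273 nm

372.2273


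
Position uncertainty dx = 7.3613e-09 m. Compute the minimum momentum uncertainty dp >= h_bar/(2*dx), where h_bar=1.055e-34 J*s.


dp = h_bar / (2 * dx)
= 1.055e-34 / (2 * 7.3613e-09)
= 1.055e-34 / 1.4723e-08
= 7.1659e-27 kg*m/s

7.1659e-27


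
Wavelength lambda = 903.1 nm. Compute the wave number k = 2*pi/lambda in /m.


k = 2 * pi / lambda
= 6.2832 / (903.1e-9)
= 6.2832 / 9.0310e-07
= 6.9574e+06 /m

6.9574e+06


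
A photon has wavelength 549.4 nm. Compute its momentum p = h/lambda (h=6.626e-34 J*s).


p = h / lambda
= 6.626e-34 / (549.4e-9)
= 6.626e-34 / 5.4940e-07
= 1.2060e-27 kg*m/s

1.2060e-27


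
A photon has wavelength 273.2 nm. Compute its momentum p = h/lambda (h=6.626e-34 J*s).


p = h / lambda
= 6.626e-34 / (273.2e-9)
= 6.626e-34 / 2.7320e-07
= 2.4253e-27 kg*m/s

2.4253e-27


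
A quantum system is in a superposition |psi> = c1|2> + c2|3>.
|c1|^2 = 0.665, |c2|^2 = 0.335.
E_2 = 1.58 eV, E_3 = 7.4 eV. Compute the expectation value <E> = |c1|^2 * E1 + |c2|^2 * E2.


<E> = |c1|^2 * E1 + |c2|^2 * E2
= 0.665 * 1.58 + 0.335 * 7.4
= 1.0507 + 2.479
= 3.5297 eV

3.5297


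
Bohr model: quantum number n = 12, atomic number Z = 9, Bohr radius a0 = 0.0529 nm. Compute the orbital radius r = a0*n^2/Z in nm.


r = a0 * n^2 / Z
= 0.0529 * 12^2 / 9
= 0.0529 * 144 / 9
= 0.8464 nm

0.8464


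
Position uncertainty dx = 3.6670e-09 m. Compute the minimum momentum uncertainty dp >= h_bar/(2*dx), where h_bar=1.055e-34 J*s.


dp = h_bar / (2 * dx)
= 1.055e-34 / (2 * 3.6670e-09)
= 1.055e-34 / 7.3340e-09
= 1.4385e-26 kg*m/s

1.4385e-26


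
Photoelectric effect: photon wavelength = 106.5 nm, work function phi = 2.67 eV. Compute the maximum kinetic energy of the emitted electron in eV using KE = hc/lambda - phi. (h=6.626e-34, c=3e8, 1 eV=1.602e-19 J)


E_photon = hc / lambda
= (6.626e-34)(3e8) / (106.5e-9)
= 1.8665e-18 J
= 11.6509 eV
KE = E_photon - phi
= 11.6509 - 2.67
= 8.9809 eV

8.9809


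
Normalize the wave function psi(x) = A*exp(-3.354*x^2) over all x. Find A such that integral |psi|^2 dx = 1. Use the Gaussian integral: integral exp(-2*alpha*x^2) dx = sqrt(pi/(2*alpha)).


integral |psi|^2 dx = A^2 * sqrt(pi/(2*alpha)) = 1
A^2 = sqrt(2*alpha/pi)
= sqrt(2 * 3.354 / pi)
= 1.46124
A = sqrt(1.46124)
= 1.2088

1.2088


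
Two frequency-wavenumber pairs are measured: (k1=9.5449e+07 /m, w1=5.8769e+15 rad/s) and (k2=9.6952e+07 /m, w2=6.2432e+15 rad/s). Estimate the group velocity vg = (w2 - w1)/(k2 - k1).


vg = (w2 - w1) / (k2 - k1)
= (6.2432e+15 - 5.8769e+15) / (9.6952e+07 - 9.5449e+07)
= 3.6630e+14 / 1.5030e+06
= 2.4371e+08 m/s

2.4371e+08


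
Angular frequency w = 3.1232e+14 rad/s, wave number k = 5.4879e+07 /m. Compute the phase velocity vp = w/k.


vp = w / k
= 3.1232e+14 / 5.4879e+07
= 5.6911e+06 m/s

5.6911e+06


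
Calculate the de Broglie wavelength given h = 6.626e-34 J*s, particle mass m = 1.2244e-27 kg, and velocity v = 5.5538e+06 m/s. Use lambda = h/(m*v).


lambda = h / (m * v)
= 6.626e-34 / (1.2244e-27 * 5.5538e+06)
= 6.626e-34 / 6.8001e-21
= 9.7440e-14 m

9.7440e-14


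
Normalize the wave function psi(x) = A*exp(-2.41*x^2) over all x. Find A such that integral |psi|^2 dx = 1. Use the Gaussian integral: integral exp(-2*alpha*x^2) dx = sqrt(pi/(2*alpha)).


integral |psi|^2 dx = A^2 * sqrt(pi/(2*alpha)) = 1
A^2 = sqrt(2*alpha/pi)
= sqrt(2 * 2.41 / pi)
= 1.23865
A = sqrt(1.23865)
= 1.1129

1.1129


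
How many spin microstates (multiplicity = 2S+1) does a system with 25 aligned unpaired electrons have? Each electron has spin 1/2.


Total spin S = N * (1/2) = 25 * 0.5 = 12.5
Spin multiplicity = 2S + 1
= 2 * 12.5 + 1
= 26

26


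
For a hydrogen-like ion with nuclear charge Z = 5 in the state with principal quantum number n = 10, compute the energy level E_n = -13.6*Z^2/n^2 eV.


E_n = -13.6 * Z^2 / n^2
= -13.6 * 5^2 / 10^2
= -13.6 * 25 / 100
= -3.4 eV

-3.4


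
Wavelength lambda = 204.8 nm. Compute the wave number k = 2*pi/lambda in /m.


k = 2 * pi / lambda
= 6.2832 / (204.8e-9)
= 6.2832 / 2.0480e-07
= 3.0680e+07 /m

3.0680e+07


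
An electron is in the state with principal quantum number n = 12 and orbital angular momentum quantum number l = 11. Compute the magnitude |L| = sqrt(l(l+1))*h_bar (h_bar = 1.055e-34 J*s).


L = sqrt(l*(l+1)) * h_bar
= sqrt(11 * 12) * 1.055e-34
= sqrt(132) * 1.055e-34
= 11.4891 * 1.055e-34
= 1.2121e-33 J*s

1.2121e-33


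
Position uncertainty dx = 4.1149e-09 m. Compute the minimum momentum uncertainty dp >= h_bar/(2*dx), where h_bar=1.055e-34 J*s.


dp = h_bar / (2 * dx)
= 1.055e-34 / (2 * 4.1149e-09)
= 1.055e-34 / 8.2298e-09
= 1.2819e-26 kg*m/s

1.2819e-26


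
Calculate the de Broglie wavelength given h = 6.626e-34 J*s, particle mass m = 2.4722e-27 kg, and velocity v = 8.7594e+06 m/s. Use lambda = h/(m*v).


lambda = h / (m * v)
= 6.626e-34 / (2.4722e-27 * 8.7594e+06)
= 6.626e-34 / 2.1655e-20
= 3.0598e-14 m

3.0598e-14


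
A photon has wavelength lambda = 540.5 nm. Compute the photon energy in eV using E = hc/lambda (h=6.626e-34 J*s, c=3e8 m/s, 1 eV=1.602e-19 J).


E = hc / lambda
= (6.626e-34)(3e8) / (540.5e-9)
= 1.9878e-25 / 5.4050e-07
= 3.6777e-19 J
Converting to eV: 3.6777e-19 / 1.602e-19
= 2.2957 eV

2.2957


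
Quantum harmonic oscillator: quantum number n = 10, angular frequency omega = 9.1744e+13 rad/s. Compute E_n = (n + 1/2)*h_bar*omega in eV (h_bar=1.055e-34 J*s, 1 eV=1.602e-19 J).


E = (n + 1/2) * h_bar * omega
= (10 + 0.5) * 1.055e-34 * 9.1744e+13
= 10.5 * 9.6790e-21
= 1.0163e-19 J
= 0.6344 eV

0.6344


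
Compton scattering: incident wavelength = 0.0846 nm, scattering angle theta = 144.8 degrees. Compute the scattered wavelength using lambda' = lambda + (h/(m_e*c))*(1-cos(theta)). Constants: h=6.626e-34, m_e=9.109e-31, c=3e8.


Compton wavelength: h/(m_e*c) = 2.4247e-12 m
d_lambda = 2.4247e-12 * (1 - cos(144.8 deg))
= 2.4247e-12 * 1.817145
= 4.4060e-12 m = 0.004406 nm
lambda' = 0.0846 + 0.004406
= 0.089006 nm

0.089006


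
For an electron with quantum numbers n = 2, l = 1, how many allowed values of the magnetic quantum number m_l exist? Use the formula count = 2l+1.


m_l ranges from -l to +l in integer steps
So m_l goes from -1 to +1
Count = 2l + 1 = 2*1 + 1
= 3

3


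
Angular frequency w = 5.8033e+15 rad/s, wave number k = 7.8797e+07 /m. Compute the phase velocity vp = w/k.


vp = w / k
= 5.8033e+15 / 7.8797e+07
= 7.3649e+07 m/s

7.3649e+07


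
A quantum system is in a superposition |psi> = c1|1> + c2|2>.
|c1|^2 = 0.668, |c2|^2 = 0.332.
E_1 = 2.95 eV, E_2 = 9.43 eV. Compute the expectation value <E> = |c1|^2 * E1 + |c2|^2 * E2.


<E> = |c1|^2 * E1 + |c2|^2 * E2
= 0.668 * 2.95 + 0.332 * 9.43
= 1.9706 + 3.1308
= 5.1014 eV

5.1014


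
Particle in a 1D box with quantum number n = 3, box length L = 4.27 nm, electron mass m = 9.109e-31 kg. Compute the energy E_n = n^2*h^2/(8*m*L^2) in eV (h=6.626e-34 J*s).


E = n^2 * h^2 / (8 * m * L^2)
= 3^2 * (6.626e-34)^2 / (8 * 9.109e-31 * (4.27e-9)^2)
= 9 * 4.3904e-67 / (8 * 9.109e-31 * 1.8233e-17)
= 2.9739e-20 J
= 0.1856 eV

0.1856


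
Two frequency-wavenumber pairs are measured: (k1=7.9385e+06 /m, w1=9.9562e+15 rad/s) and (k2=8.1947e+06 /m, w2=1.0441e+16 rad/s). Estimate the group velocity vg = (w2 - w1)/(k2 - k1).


vg = (w2 - w1) / (k2 - k1)
= (1.0441e+16 - 9.9562e+15) / (8.1947e+06 - 7.9385e+06)
= 4.8480e+14 / 2.5620e+05
= 1.8923e+09 m/s

1.8923e+09


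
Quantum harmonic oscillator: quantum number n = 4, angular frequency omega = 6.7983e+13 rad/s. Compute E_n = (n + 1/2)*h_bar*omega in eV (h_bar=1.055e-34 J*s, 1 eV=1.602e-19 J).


E = (n + 1/2) * h_bar * omega
= (4 + 0.5) * 1.055e-34 * 6.7983e+13
= 4.5 * 7.1722e-21
= 3.2275e-20 J
= 0.2015 eV

0.2015


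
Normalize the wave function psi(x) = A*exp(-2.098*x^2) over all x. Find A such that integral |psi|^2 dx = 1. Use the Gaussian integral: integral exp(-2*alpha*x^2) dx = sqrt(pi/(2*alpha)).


integral |psi|^2 dx = A^2 * sqrt(pi/(2*alpha)) = 1
A^2 = sqrt(2*alpha/pi)
= sqrt(2 * 2.098 / pi)
= 1.155694
A = sqrt(1.155694)
= 1.075

1.075


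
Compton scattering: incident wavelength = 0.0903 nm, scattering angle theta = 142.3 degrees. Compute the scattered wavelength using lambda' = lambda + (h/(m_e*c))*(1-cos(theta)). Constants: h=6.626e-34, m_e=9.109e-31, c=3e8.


Compton wavelength: h/(m_e*c) = 2.4247e-12 m
d_lambda = 2.4247e-12 * (1 - cos(142.3 deg))
= 2.4247e-12 * 1.791224
= 4.3432e-12 m = 0.004343 nm
lambda' = 0.0903 + 0.004343
= 0.094643 nm

0.094643


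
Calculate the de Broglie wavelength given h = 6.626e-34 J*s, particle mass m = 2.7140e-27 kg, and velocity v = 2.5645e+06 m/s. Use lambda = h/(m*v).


lambda = h / (m * v)
= 6.626e-34 / (2.7140e-27 * 2.5645e+06)
= 6.626e-34 / 6.9601e-21
= 9.5200e-14 m

9.5200e-14


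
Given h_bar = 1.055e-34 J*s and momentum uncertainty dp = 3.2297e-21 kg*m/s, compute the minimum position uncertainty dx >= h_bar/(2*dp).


dx = h_bar / (2 * dp)
= 1.055e-34 / (2 * 3.2297e-21)
= 1.055e-34 / 6.4594e-21
= 1.6333e-14 m

1.6333e-14
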